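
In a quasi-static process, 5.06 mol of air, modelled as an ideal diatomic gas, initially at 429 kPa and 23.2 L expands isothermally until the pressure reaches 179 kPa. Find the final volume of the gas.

55.6 L

T₁ = P₁V₁/(nR) = 429×23.2/(5.06×8.314) = 237 K.
Isothermal: T stays 237 K; PV = const ⇒ V₂ = 55.6 L, P₂ = 179 kPa.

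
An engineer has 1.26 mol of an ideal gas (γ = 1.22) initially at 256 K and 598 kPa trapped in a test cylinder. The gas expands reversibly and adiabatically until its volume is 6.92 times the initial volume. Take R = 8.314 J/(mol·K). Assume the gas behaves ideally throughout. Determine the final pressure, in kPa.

56.5 kPa

V₁ = nRT₁/P₁ = 1.26×8.314×256/598 = 4.48 L.
Adiabatic: TV^(γ−1) = const ⇒ T₂ = 256×(0.145)^0.220 = 167 K; PV^γ = const ⇒ P₂ = 56.5 kPa.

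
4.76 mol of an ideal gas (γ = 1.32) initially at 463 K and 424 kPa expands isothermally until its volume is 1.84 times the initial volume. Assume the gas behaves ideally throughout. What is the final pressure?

V₁ = nRT₁/P₁ = 4.76×8.314×463/424 = 43.2 L.
Isothermal: T stays 463 K; PV = const ⇒ V₂ = 79.5 L, P₂ = 230 kPa.

230 kPa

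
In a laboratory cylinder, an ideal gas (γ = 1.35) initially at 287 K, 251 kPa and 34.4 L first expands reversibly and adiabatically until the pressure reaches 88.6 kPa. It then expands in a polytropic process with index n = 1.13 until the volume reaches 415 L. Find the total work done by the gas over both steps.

16000 J

n = P₁V₁/(RT₁) = 251×34.4/(8.314×287) = 3.62 mol.
Step 1 — Adiabatic: T₂/T₁ = (P₂/P₁)^((γ−1)/γ) ⇒ T₂ = 287×(0.353)^0.259 = 219 K; V₂ = 74.4 L.
ΔU = nCvΔT = 3.62×23.8×(219−287) = -5840 J.
Q = 0 for an adiabatic process, so W = −ΔU = 5840 J.
State after step 1: P = 88.6 kPa, V = 74.4 L, T = 219 K.
Step 2 — Polytropic n=1.13: T₂ = T₁(V₁/V₂)^(n−1) = 219×(0.179)^0.13 = 175 K; P₂ = P₁(V₁/V₂)^n = 12.7 kPa.
W = (P₁V₁−P₂V₂)/(n−1) = (88.6×74.4−12.7×415)/0.13 = 10200 J.
ΔU = nCvΔT = 3.62×23.8×(175−219) = -3770 J.
Q = ΔU + W = 6380 J.
Net over both steps: W = 16000 J, Q = 6380 J, ΔU = -9610 J.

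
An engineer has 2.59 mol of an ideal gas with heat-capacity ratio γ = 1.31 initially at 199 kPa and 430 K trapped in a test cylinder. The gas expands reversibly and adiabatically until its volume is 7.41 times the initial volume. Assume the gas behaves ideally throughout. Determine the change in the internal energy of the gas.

V₁ = nRT₁/P₁ = 2.59×8.314×430/199 = 46.5 L.
Adiabatic: TV^(γ−1) = const ⇒ T₂ = 430×(0.135)^0.310 = 231 K; PV^γ = const ⇒ P₂ = 14.4 kPa.
For an ideal gas ΔU = nCvΔT with Cv = R/(γ−1) = 26.8 J/(mol·K).
ΔU = 2.59×26.8×(231−430) = -13800 J.

-13800 J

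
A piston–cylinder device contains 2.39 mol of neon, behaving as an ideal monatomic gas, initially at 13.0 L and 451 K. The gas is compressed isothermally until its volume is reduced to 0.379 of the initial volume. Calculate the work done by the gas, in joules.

P₁ = nRT₁/V₁ = 2.39×8.314×451/13.0 = 689 kPa.
Isothermal: T stays 451 K; PV = const ⇒ V₂ = 4.93 L, P₂ = 1820 kPa.
W = nRT ln(V₂/V₁) = 2.39×8.314×451×ln(0.379) = -8690 J.

-8690 J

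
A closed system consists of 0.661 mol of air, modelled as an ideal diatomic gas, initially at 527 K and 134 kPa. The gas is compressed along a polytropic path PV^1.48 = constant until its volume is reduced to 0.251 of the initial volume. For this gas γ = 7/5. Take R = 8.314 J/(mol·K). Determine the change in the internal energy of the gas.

6820 J

V₁ = nRT₁/P₁ = 0.661×8.314×527/134 = 21.6 L.
Polytropic n=1.48: T₂ = T₁(V₁/V₂)^(n−1) = 527×(3.98)^0.48 = 1020 K; P₂ = P₁(V₁/V₂)^n = 1040 kPa.
For an ideal gas ΔU = nCvΔT with Cv = (5/2)R = 20.8 J/(mol·K).
ΔU = 0.661×20.8×(1020−527) = 6820 J.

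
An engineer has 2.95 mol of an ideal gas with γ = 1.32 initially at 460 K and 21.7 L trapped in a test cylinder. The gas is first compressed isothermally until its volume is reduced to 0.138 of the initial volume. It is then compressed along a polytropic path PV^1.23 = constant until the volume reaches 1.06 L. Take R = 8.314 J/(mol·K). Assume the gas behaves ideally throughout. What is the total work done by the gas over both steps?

P₁ = nRT₁/V₁ = 2.95×8.314×460/21.7 = 520 kPa.
Step 1 — Isothermal: T stays 460 K; PV = const ⇒ V₂ = 2.99 L, P₂ = 3770 kPa.
ΔU = 0 (ideal gas, T constant).
W = nRT ln(V₂/V₁) = 2.95×8.314×460×ln(0.138) = -22300 J.
Q = ΔU + W = -22300 J.
State after step 1: P = 3770 kPa, V = 2.99 L, T = 460 K.
Step 2 — Polytropic n=1.23: T₂ = T₁(V₁/V₂)^(n−1) = 460×(2.83)^0.23 = 584 K; P₂ = P₁(V₁/V₂)^n = 13500 kPa.
W = (P₁V₁−P₂V₂)/(n−1) = (3770×2.99−13500×1.06)/0.23 = -13200 J.
ΔU = nCvΔT = 2.95×26.0×(584−460) = 9510 J.
Q = ΔU + W = -3720 J.
Net over both steps: W = -35600 J, Q = -26100 J, ΔU = 9510 J.

-35600 J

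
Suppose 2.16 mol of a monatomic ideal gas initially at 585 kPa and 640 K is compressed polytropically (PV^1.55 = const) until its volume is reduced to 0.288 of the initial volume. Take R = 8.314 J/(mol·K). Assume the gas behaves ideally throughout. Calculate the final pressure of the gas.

V₁ = nRT₁/P₁ = 2.16×8.314×640/585 = 19.6 L.
Polytropic n=1.55: T₂ = T₁(V₁/V₂)^(n−1) = 640×(3.47)^0.55 = 1270 K; P₂ = P₁(V₁/V₂)^n = 4030 kPa.

4030 kPa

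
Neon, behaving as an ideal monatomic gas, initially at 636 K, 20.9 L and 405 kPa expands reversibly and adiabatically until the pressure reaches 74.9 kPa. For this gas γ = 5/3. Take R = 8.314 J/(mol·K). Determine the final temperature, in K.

Adiabatic: T₂/T₁ = (P₂/P₁)^((γ−1)/γ) ⇒ T₂ = 636×(0.185)^0.400 = 324 K; V₂ = 57.5 L.

324 K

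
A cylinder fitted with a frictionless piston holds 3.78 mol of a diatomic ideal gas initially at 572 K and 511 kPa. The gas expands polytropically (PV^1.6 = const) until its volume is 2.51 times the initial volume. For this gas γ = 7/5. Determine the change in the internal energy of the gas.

-19100 J

V₁ = nRT₁/P₁ = 3.78×8.314×572/511 = 35.2 L.
Polytropic n=1.6: T₂ = T₁(V₁/V₂)^(n−1) = 572×(0.398)^0.60 = 329 K; P₂ = P₁(V₁/V₂)^n = 117 kPa.
For an ideal gas ΔU = nCvΔT with Cv = (5/2)R = 20.8 J/(mol·K).
ΔU = 3.78×20.8×(329−572) = -19100 J.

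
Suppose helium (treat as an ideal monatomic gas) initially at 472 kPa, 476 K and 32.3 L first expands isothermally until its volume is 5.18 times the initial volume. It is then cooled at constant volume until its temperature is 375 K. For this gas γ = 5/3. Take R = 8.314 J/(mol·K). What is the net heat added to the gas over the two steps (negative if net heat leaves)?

20200 J

n = P₁V₁/(RT₁) = 472×32.3/(8.314×476) = 3.85 mol.
Step 1 — Isothermal: T stays 476 K; PV = const ⇒ V₂ = 167 L, P₂ = 91.1 kPa.
ΔU = 0 (ideal gas, T constant).
W = nRT ln(V₂/V₁) = 3.85×8.314×476×ln(5.18) = 25100 J.
Q = ΔU + W = 25100 J.
State after step 1: P = 91.1 kPa, V = 167 L, T = 476 K.
Step 2 — Isochoric: V stays 167 L; P/T = const ⇒ T₂ = 375 K, P₂ = 71.8 kPa.
W = 0 (no volume change).
ΔU = nCvΔT = 3.85×12.5×(375−476) = -4850 J.
Q = ΔU = -4850 J.
Net over both steps: W = 25100 J, Q = 20200 J, ΔU = -4850 J.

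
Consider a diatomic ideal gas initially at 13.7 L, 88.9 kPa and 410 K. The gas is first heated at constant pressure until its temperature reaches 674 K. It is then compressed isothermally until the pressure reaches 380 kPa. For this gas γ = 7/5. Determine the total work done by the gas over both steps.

-2120 J

n = P₁V₁/(RT₁) = 88.9×13.7/(8.314×410) = 0.357 mol.
Step 1 — Isobaric: P stays 88.9 kPa; V/T = const ⇒ T₂ = 674 K, V₂ = 22.5 L.
W = PΔV = 88.9×(22.5−13.7) kPa·L = 784 J.
ΔU = nCvΔT = 0.357×20.8×(674−410) = 1960 J.
Q = ΔU + W = nCpΔT = 2740 J.
State after step 1: P = 88.9 kPa, V = 22.5 L, T = 674 K.
Step 2 — Isothermal: T stays 674 K; PV = const ⇒ V₂ = 5.27 L, P₂ = 380 kPa.
ΔU = 0 (ideal gas, T constant).
W = nRT ln(V₂/V₁) = 0.357×8.314×674×ln(0.234) = -2910 J.
Q = ΔU + W = -2910 J.
Net over both steps: W = -2120 J, Q = -164 J, ΔU = 1960 J.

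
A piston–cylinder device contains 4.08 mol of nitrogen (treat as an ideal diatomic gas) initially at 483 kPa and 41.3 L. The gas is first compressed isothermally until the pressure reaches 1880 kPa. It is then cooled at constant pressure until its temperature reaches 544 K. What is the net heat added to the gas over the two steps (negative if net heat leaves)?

T₁ = P₁V₁/(nR) = 483×41.3/(4.08×8.314) = 588 K.
Step 1 — Isothermal: T stays 588 K; PV = const ⇒ V₂ = 10.6 L, P₂ = 1880 kPa.
ΔU = 0 (ideal gas, T constant).
W = nRT ln(V₂/V₁) = 4.08×8.314×588×ln(0.257) = -27100 J.
Q = ΔU + W = -27100 J.
State after step 1: P = 1880 kPa, V = 10.6 L, T = 588 K.
Step 2 — Isobaric: P stays 1880 kPa; V/T = const ⇒ T₂ = 544 K, V₂ = 9.82 L.
W = PΔV = 1880×(9.82−10.6) kPa·L = -1490 J.
ΔU = nCvΔT = 4.08×20.8×(544−588) = -3740 J.
Q = ΔU + W = nCpΔT = -5230 J.
Net over both steps: W = -28600 J, Q = -32300 J, ΔU = -3740 J.

-32300 J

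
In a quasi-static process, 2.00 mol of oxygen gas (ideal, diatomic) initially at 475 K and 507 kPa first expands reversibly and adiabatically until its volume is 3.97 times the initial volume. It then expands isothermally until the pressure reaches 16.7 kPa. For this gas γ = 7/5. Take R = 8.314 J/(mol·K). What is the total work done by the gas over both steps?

V₁ = nRT₁/P₁ = 2.00×8.314×475/507 = 15.6 L.
Step 1 — Adiabatic: TV^(γ−1) = const ⇒ T₂ = 475×(0.252)^0.400 = 274 K; PV^γ = const ⇒ P₂ = 73.6 kPa.
ΔU = nCvΔT = 2.00×20.8×(274−475) = -8370 J.
Q = 0 for an adiabatic process, so W = −ΔU = 8370 J.
State after step 1: P = 73.6 kPa, V = 61.8 L, T = 274 K.
Step 2 — Isothermal: T stays 274 K; PV = const ⇒ V₂ = 272 L, P₂ = 16.7 kPa.
ΔU = 0 (ideal gas, T constant).
W = nRT ln(V₂/V₁) = 2.00×8.314×274×ln(4.41) = 6750 J.
Q = ΔU + W = 6750 J.
Net over both steps: W = 15100 J, Q = 6750 J, ΔU = -8370 J.

15100 J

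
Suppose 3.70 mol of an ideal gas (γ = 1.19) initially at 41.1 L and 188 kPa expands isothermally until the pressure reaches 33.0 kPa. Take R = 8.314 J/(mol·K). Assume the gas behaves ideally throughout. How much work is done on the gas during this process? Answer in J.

T₁ = P₁V₁/(nR) = 188×41.1/(3.70×8.314) = 251 K.
Isothermal: T stays 251 K; PV = const ⇒ V₂ = 234 L, P₂ = 33.0 kPa.
W = nRT ln(V₂/V₁) = 3.70×8.314×251×ln(5.70) = 13400 J.
Work done on the gas = −W_by = -13400 J.

-13400 J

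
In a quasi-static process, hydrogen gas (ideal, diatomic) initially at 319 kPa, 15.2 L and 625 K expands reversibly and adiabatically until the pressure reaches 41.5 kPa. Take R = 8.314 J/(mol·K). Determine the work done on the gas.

n = P₁V₁/(RT₁) = 319×15.2/(8.314×625) = 0.933 mol.
Adiabatic: T₂/T₁ = (P₂/P₁)^((γ−1)/γ) ⇒ T₂ = 625×(0.130)^0.286 = 349 K; V₂ = 65.2 L.
ΔU = nCvΔT = 0.933×20.8×(349−625) = -5350 J.
Q = 0 for an adiabatic process, so W = −ΔU = 5350 J.
Work done on the gas = −W_by = -5350 J.

-5350 J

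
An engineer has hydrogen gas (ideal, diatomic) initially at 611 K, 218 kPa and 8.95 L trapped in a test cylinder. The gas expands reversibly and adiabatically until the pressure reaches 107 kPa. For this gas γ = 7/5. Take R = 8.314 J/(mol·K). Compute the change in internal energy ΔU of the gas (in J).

-897 J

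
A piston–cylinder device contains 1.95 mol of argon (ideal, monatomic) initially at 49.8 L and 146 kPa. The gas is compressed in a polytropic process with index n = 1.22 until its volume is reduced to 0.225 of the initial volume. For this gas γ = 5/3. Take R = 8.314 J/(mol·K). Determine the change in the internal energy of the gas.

T₁ = P₁V₁/(nR) = 146×49.8/(1.95×8.314) = 448 K.
Polytropic n=1.22: T₂ = T₁(V₁/V₂)^(n−1) = 448×(4.44)^0.22 = 623 K; P₂ = P₁(V₁/V₂)^n = 901 kPa.
For an ideal gas ΔU = nCvΔT with Cv = (3/2)R = 12.5 J/(mol·K).
ΔU = 1.95×12.5×(623−448) = 4240 J.

4240 J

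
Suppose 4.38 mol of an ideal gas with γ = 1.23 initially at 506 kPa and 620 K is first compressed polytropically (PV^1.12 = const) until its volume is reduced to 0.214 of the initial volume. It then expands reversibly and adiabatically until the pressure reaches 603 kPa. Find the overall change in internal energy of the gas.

-9790 J

V₁ = nRT₁/P₁ = 4.38×8.314×620/506 = 44.6 L.
Step 1 — Polytropic n=1.12: T₂ = T₁(V₁/V₂)^(n−1) = 620×(4.67)^0.12 = 746 K; P₂ = P₁(V₁/V₂)^n = 2850 kPa.
W = (P₁V₁−P₂V₂)/(n−1) = (506×44.6−2850×9.55)/0.12 = -38200 J.
ΔU = nCvΔT = 4.38×36.1×(746−620) = 20000 J.
Q = ΔU + W = -18300 J.
State after step 1: P = 2850 kPa, V = 9.55 L, T = 746 K.
Step 2 — Adiabatic: T₂/T₁ = (P₂/P₁)^((γ−1)/γ) ⇒ T₂ = 746×(0.212)^0.187 = 558 K; V₂ = 33.7 L.
ΔU = nCvΔT = 4.38×36.1×(558−746) = -29700 J.
Q = 0 for an adiabatic process, so W = −ΔU = 29700 J.
Net over both steps: W = -8500 J, Q = -18300 J, ΔU = -9790 J.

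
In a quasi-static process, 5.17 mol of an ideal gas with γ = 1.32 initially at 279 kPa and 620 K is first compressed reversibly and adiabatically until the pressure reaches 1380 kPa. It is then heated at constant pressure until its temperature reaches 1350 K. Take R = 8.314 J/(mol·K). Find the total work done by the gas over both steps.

V₁ = nRT₁/P₁ = 5.17×8.314×620/279 = 95.5 L.
Step 1 — Adiabatic: T₂/T₁ = (P₂/P₁)^((γ−1)/γ) ⇒ T₂ = 620×(4.95)^0.242 = 913 K; V₂ = 28.5 L.
ΔU = nCvΔT = 5.17×26.0×(913−620) = 39400 J.
Q = 0 for an adiabatic process, so W = −ΔU = -39400 J.
State after step 1: P = 1380 kPa, V = 28.5 L, T = 913 K.
Step 2 — Isobaric: P stays 1380 kPa; V/T = const ⇒ T₂ = 1350 K, V₂ = 42.0 L.
W = PΔV = 1380×(42.0−28.5) kPa·L = 18800 J.
ΔU = nCvΔT = 5.17×26.0×(1350−913) = 58600 J.
Q = ΔU + W = nCpΔT = 77400 J.
Net over both steps: W = -20700 J, Q = 77400 J, ΔU = 98100 J.

-20700 J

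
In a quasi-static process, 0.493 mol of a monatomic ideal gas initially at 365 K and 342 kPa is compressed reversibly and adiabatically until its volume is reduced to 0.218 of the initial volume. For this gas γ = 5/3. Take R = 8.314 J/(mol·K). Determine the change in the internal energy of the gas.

V₁ = nRT₁/P₁ = 0.493×8.314×365/342 = 4.37 L.
Adiabatic: TV^(γ−1) = const ⇒ T₂ = 365×(4.59)^0.667 = 1010 K; PV^γ = const ⇒ P₂ = 4330 kPa.
For an ideal gas ΔU = nCvΔT with Cv = (3/2)R = 12.5 J/(mol·K).
ΔU = 0.493×12.5×(1010−365) = 3950 J.

3950 J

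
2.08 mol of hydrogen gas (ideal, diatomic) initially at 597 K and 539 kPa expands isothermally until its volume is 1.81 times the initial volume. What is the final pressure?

298 kPa

V₁ = nRT₁/P₁ = 2.08×8.314×597/539 = 19.2 L.
Isothermal: T stays 597 K; PV = const ⇒ V₂ = 34.7 L, P₂ = 298 kPa.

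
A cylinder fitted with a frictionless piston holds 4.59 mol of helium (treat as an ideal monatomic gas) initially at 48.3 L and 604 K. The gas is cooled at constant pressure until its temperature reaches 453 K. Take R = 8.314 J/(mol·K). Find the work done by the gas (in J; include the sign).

-5760 J

P₁ = nRT₁/V₁ = 4.59×8.314×604/48.3 = 477 kPa.
Isobaric: P stays 477 kPa; V/T = const ⇒ T₂ = 453 K, V₂ = 36.2 L.
W = PΔV = 477×(36.2−48.3) kPa·L = -5760 J.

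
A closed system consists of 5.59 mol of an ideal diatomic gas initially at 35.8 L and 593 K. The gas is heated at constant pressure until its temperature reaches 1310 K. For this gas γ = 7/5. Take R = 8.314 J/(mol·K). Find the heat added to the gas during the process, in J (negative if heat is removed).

117000 J

P₁ = nRT₁/V₁ = 5.59×8.314×593/35.8 = 770 kPa.
Isobaric: P stays 770 kPa; V/T = const ⇒ T₂ = 1310 K, V₂ = 79.1 L.
W = PΔV = 770×(79.1−35.8) kPa·L = 33300 J.
ΔU = nCvΔT = 5.59×20.8×(1310−593) = 83300 J.
Q = ΔU + W = nCpΔT = 117000 J.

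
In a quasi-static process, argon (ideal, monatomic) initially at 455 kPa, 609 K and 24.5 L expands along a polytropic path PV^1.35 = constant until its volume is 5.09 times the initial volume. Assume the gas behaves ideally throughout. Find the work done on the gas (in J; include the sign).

n = P₁V₁/(RT₁) = 455×24.5/(8.314×609) = 2.20 mol.
Polytropic n=1.35: T₂ = T₁(V₁/V₂)^(n−1) = 609×(0.196)^0.35 = 345 K; P₂ = P₁(V₁/V₂)^n = 50.6 kPa.
W = (P₁V₁−P₂V₂)/(n−1) = (455×24.5−50.6×125)/0.35 = 13800 J.
Work done on the gas = −W_by = -13800 J.

-13800 J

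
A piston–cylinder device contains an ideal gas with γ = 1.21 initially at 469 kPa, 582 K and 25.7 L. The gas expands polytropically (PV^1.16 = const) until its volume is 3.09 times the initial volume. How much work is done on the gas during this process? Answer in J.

-12400 J

n = P₁V₁/(RT₁) = 469×25.7/(8.314×582) = 2.49 mol.
Polytropic n=1.16: T₂ = T₁(V₁/V₂)^(n−1) = 582×(0.324)^0.16 = 486 K; P₂ = P₁(V₁/V₂)^n = 127 kPa.
W = (P₁V₁−P₂V₂)/(n−1) = (469×25.7−127×79.4)/0.16 = 12400 J.
Work done on the gas = −W_by = -12400 J.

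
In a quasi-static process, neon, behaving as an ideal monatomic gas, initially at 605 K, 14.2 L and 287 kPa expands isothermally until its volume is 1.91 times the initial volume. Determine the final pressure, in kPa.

Isothermal: T stays 605 K; PV = const ⇒ V₂ = 27.1 L, P₂ = 150 kPa.

150 kPa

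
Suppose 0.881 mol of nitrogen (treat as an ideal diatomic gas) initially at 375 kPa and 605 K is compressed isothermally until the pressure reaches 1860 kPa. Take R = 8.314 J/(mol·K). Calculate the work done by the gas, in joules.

V₁ = nRT₁/P₁ = 0.881×8.314×605/375 = 11.8 L.
Isothermal: T stays 605 K; PV = const ⇒ V₂ = 2.38 L, P₂ = 1860 kPa.
W = nRT ln(V₂/V₁) = 0.881×8.314×605×ln(0.202) = -7100 J.

-7100 J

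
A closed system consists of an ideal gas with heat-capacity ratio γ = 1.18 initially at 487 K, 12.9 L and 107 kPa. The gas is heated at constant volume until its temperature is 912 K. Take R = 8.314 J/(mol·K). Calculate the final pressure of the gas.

200 kPa

Isochoric: V stays 12.9 L; P/T = const ⇒ T₂ = 912 K, P₂ = 200 kPa.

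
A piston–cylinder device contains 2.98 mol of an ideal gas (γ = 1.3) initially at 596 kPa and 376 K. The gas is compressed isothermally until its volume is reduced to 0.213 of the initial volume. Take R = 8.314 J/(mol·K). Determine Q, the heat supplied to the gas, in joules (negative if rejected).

-14400 J

V₁ = nRT₁/P₁ = 2.98×8.314×376/596 = 15.6 L.
Isothermal: T stays 376 K; PV = const ⇒ V₂ = 3.33 L, P₂ = 2800 kPa.
ΔU = 0 (ideal gas, T constant).
W = nRT ln(V₂/V₁) = 2.98×8.314×376×ln(0.213) = -14400 J.
Q = ΔU + W = -14400 J.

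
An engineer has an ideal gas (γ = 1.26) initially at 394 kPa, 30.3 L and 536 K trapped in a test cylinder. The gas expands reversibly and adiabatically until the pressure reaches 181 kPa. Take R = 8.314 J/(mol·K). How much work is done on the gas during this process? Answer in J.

n = P₁V₁/(RT₁) = 394×30.3/(8.314×536) = 2.68 mol.
Adiabatic: T₂/T₁ = (P₂/P₁)^((γ−1)/γ) ⇒ T₂ = 536×(0.459)^0.206 = 457 K; V₂ = 56.2 L.
ΔU = nCvΔT = 2.68×32.0×(457−536) = -6810 J.
Q = 0 for an adiabatic process, so W = −ΔU = 6810 J.
Work done on the gas = −W_by = -6810 J.

-6810 J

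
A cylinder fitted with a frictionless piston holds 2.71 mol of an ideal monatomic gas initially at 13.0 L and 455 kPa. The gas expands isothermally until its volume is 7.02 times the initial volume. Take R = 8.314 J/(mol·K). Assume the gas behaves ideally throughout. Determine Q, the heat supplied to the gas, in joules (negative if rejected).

T₁ = P₁V₁/(nR) = 455×13.0/(2.71×8.314) = 263 K.
Isothermal: T stays 263 K; PV = const ⇒ V₂ = 91.3 L, P₂ = 64.8 kPa.
ΔU = 0 (ideal gas, T constant).
W = nRT ln(V₂/V₁) = 2.71×8.314×263×ln(7.02) = 11500 J.
Q = ΔU + W = 11500 J.

11500 J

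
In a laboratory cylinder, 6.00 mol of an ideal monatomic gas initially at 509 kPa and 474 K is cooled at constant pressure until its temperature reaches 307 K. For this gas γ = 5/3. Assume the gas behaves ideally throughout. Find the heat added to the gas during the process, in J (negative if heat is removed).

-20800 J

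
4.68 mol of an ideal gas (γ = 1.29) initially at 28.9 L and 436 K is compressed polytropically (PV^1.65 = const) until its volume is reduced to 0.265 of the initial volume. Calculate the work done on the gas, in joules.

P₁ = nRT₁/V₁ = 4.68×8.314×436/28.9 = 587 kPa.
Polytropic n=1.65: T₂ = T₁(V₁/V₂)^(n−1) = 436×(3.77)^0.65 = 1030 K; P₂ = P₁(V₁/V₂)^n = 5250 kPa.
W = (P₁V₁−P₂V₂)/(n−1) = (587×28.9−5250×7.66)/0.65 = -35800 J.
Work done on the gas = −W_by = 35800 J.

35800 J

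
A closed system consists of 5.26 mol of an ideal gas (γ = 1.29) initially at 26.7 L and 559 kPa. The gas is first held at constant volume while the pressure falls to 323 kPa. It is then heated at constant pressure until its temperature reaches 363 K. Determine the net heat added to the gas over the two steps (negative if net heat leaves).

10500 J

T₁ = P₁V₁/(nR) = 559×26.7/(5.26×8.314) = 341 K.
Step 1 — Isochoric: V stays 26.7 L; P/T = const ⇒ T₂ = 197 K, P₂ = 323 kPa.
W = 0 (no volume change).
ΔU = nCvΔT = 5.26×28.7×(197−341) = -21700 J.
Q = ΔU = -21700 J.
State after step 1: P = 323 kPa, V = 26.7 L, T = 197 K.
Step 2 — Isobaric: P stays 323 kPa; V/T = const ⇒ T₂ = 363 K, V₂ = 49.1 L.
W = PΔV = 323×(49.1−26.7) kPa·L = 7250 J.
ΔU = nCvΔT = 5.26×28.7×(363−197) = 25000 J.
Q = ΔU + W = nCpΔT = 32300 J.
Net over both steps: W = 7250 J, Q = 10500 J, ΔU = 3270 J.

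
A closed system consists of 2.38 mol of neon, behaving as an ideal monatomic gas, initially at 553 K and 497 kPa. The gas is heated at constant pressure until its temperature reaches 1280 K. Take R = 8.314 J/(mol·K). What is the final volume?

V₁ = nRT₁/P₁ = 2.38×8.314×553/497 = 22.0 L.
Isobaric: P stays 497 kPa; V/T = const ⇒ T₂ = 1280 K, V₂ = 51.0 L.

51.0 L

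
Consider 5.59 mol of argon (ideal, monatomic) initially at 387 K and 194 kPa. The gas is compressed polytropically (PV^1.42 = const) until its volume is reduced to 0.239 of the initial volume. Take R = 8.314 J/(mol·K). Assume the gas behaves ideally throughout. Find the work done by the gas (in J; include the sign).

-35300 J

V₁ = nRT₁/P₁ = 5.59×8.314×387/194 = 92.7 L.
Polytropic n=1.42: T₂ = T₁(V₁/V₂)^(n−1) = 387×(4.18)^0.42 = 706 K; P₂ = P₁(V₁/V₂)^n = 1480 kPa.
W = (P₁V₁−P₂V₂)/(n−1) = (194×92.7−1480×22.2)/0.42 = -35300 J.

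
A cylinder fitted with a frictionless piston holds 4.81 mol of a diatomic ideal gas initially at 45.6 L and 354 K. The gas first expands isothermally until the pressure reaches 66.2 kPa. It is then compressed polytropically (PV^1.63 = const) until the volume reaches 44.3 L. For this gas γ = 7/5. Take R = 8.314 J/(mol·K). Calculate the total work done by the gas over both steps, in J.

P₁ = nRT₁/V₁ = 4.81×8.314×354/45.6 = 310 kPa.
Step 1 — Isothermal: T stays 354 K; PV = const ⇒ V₂ = 214 L, P₂ = 66.2 kPa.
ΔU = 0 (ideal gas, T constant).
W = nRT ln(V₂/V₁) = 4.81×8.314×354×ln(4.69) = 21900 J.
Q = ΔU + W = 21900 J.
State after step 1: P = 66.2 kPa, V = 214 L, T = 354 K.
Step 2 — Polytropic n=1.63: T₂ = T₁(V₁/V₂)^(n−1) = 354×(4.83)^0.63 = 954 K; P₂ = P₁(V₁/V₂)^n = 862 kPa.
W = (P₁V₁−P₂V₂)/(n−1) = (66.2×214−862×44.3)/0.63 = -38100 J.
ΔU = nCvΔT = 4.81×20.8×(954−354) = 60000 J.
Q = ΔU + W = 21900 J.
Net over both steps: W = -16200 J, Q = 43800 J, ΔU = 60000 J.

-16200 J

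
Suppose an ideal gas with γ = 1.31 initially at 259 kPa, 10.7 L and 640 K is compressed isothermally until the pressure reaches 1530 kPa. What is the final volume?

1.81 L

Isothermal: T stays 640 K; PV = const ⇒ V₂ = 1.81 L, P₂ = 1530 kPa.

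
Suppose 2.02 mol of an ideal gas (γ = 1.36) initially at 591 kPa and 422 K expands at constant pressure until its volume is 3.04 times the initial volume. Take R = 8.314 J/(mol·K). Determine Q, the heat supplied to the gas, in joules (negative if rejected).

54600 J

V₁ = nRT₁/P₁ = 2.02×8.314×422/591 = 12.0 L.
Isobaric: P stays 591 kPa; V/T = const ⇒ T₂ = 1280 K, V₂ = 36.5 L.
W = PΔV = 591×(36.5−12.0) kPa·L = 14500 J.
ΔU = nCvΔT = 2.02×23.1×(1280−422) = 40200 J.
Q = ΔU + W = nCpΔT = 54600 J.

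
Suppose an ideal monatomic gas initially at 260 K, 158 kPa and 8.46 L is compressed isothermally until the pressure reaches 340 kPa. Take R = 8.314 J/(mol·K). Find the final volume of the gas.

3.93 L

Isothermal: T stays 260 K; PV = const ⇒ V₂ = 3.93 L, P₂ = 340 kPa.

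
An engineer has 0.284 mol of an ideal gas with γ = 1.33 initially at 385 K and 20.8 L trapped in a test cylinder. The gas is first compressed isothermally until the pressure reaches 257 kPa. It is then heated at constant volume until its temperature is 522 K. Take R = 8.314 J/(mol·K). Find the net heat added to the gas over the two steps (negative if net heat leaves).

P₁ = nRT₁/V₁ = 0.284×8.314×385/20.8 = 43.7 kPa.
Step 1 — Isothermal: T stays 385 K; PV = const ⇒ V₂ = 3.54 L, P₂ = 257 kPa.
ΔU = 0 (ideal gas, T constant).
W = nRT ln(V₂/V₁) = 0.284×8.314×385×ln(0.170) = -1610 J.
Q = ΔU + W = -1610 J.
State after step 1: P = 257 kPa, V = 3.54 L, T = 385 K.
Step 2 — Isochoric: V stays 3.54 L; P/T = const ⇒ T₂ = 522 K, P₂ = 348 kPa.
W = 0 (no volume change).
ΔU = nCvΔT = 0.284×25.2×(522−385) = 980 J.
Q = ΔU = 980 J.
Net over both steps: W = -1610 J, Q = -630 J, ΔU = 980 J.

-630 J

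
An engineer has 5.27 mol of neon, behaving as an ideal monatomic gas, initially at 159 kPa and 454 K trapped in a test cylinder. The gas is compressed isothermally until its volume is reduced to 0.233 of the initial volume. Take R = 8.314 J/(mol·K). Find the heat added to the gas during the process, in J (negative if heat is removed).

-29000 J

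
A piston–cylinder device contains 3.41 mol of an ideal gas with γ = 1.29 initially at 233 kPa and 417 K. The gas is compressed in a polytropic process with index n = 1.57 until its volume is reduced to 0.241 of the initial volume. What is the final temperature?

V₁ = nRT₁/P₁ = 3.41×8.314×417/233 = 50.7 L.
Polytropic n=1.57: T₂ = T₁(V₁/V₂)^(n−1) = 417×(4.15)^0.57 = 938 K; P₂ = P₁(V₁/V₂)^n = 2180 kPa.

938 K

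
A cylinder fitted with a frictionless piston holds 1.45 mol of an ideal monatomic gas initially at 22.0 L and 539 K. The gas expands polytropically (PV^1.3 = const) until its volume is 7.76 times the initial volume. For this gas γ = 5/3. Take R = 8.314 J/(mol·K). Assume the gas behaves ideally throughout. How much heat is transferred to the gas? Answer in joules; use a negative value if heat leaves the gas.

P₁ = nRT₁/V₁ = 1.45×8.314×539/22.0 = 295 kPa.
Polytropic n=1.3: T₂ = T₁(V₁/V₂)^(n−1) = 539×(0.129)^0.30 = 291 K; P₂ = P₁(V₁/V₂)^n = 20.6 kPa.
W = (P₁V₁−P₂V₂)/(n−1) = (295×22.0−20.6×171)/0.30 = 9950 J.
ΔU = nCvΔT = 1.45×12.5×(291−539) = -4480 J.
Q = ΔU + W = 5470 J.

5470 J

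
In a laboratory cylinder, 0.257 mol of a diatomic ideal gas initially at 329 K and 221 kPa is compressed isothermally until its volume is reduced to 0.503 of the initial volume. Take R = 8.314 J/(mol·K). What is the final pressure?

439 kPa

V₁ = nRT₁/P₁ = 0.257×8.314×329/221 = 3.18 L.
Isothermal: T stays 329 K; PV = const ⇒ V₂ = 1.60 L, P₂ = 439 kPa.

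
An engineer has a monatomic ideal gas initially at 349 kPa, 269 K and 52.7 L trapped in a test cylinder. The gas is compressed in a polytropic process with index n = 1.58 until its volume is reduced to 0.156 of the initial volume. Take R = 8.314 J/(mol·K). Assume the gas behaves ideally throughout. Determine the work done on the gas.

61400 J

n = P₁V₁/(RT₁) = 349×52.7/(8.314×269) = 8.22 mol.
Polytropic n=1.58: T₂ = T₁(V₁/V₂)^(n−1) = 269×(6.41)^0.58 = 790 K; P₂ = P₁(V₁/V₂)^n = 6570 kPa.
W = (P₁V₁−P₂V₂)/(n−1) = (349×52.7−6570×8.22)/0.58 = -61400 J.
Work done on the gas = −W_by = 61400 J.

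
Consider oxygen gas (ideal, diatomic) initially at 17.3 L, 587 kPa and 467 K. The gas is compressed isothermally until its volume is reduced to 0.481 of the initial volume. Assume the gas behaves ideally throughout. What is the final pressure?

1220 kPa

Isothermal: T stays 467 K; PV = const ⇒ V₂ = 8.32 L, P₂ = 1220 kPa.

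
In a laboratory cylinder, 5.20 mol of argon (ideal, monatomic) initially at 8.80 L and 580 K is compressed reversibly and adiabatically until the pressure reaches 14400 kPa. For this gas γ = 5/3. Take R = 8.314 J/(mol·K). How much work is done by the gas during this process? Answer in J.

P₁ = nRT₁/V₁ = 5.20×8.314×580/8.80 = 2850 kPa.
Adiabatic: T₂/T₁ = (P₂/P₁)^((γ−1)/γ) ⇒ T₂ = 580×(5.05)^0.400 = 1110 K; V₂ = 3.33 L.
ΔU = nCvΔT = 5.20×12.5×(1110−580) = 34300 J.
Q = 0 for an adiabatic process, so W = −ΔU = -34300 J.

-34300 J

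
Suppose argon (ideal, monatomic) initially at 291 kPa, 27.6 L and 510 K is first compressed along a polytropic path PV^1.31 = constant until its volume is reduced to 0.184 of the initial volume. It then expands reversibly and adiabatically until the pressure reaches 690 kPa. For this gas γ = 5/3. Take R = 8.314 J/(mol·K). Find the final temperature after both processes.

n = P₁V₁/(RT₁) = 291×27.6/(8.314×510) = 1.89 mol.
Step 1 — Polytropic n=1.31: T₂ = T₁(V₁/V₂)^(n−1) = 510×(5.43)^0.31 = 862 K; P₂ = P₁(V₁/V₂)^n = 2670 kPa.
W = (P₁V₁−P₂V₂)/(n−1) = (291×27.6−2670×5.08)/0.31 = -17900 J.
ΔU = nCvΔT = 1.89×12.5×(862−510) = 8310 J.
Q = ΔU + W = -9570 J.
State after step 1: P = 2670 kPa, V = 5.08 L, T = 862 K.
Step 2 — Adiabatic: T₂/T₁ = (P₂/P₁)^((γ−1)/γ) ⇒ T₂ = 862×(0.258)^0.400 = 501 K; V₂ = 11.4 L.
ΔU = nCvΔT = 1.89×12.5×(501−862) = -8520 J.
Q = 0 for an adiabatic process, so W = −ΔU = 8520 J.
Net over both steps: W = -9360 J, Q = -9570 J, ΔU = -202 J.

501 K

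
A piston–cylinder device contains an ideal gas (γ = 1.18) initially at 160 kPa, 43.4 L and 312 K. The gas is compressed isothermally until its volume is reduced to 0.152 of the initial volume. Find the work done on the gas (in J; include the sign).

13100 J

n = P₁V₁/(RT₁) = 160×43.4/(8.314×312) = 2.68 mol.
Isothermal: T stays 312 K; PV = const ⇒ V₂ = 6.60 L, P₂ = 1050 kPa.
W = nRT ln(V₂/V₁) = 2.68×8.314×312×ln(0.152) = -13100 J.
Work done on the gas = −W_by = 13100 J.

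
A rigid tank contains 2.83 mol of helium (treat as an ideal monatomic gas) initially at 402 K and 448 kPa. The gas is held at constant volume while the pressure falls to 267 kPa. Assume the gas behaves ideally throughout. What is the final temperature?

V₁ = nRT₁/P₁ = 2.83×8.314×402/448 = 21.1 L.
Isochoric: V stays 21.1 L; P/T = const ⇒ T₂ = 240 K, P₂ = 267 kPa.

240 K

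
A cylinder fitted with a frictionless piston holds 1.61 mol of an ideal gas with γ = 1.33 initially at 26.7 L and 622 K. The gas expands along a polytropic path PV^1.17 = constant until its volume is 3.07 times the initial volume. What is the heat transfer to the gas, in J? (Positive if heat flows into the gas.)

P₁ = nRT₁/V₁ = 1.61×8.314×622/26.7 = 312 kPa.
Polytropic n=1.17: T₂ = T₁(V₁/V₂)^(n−1) = 622×(0.326)^0.17 = 514 K; P₂ = P₁(V₁/V₂)^n = 83.9 kPa.
W = (P₁V₁−P₂V₂)/(n−1) = (312×26.7−83.9×82.0)/0.17 = 8500 J.
ΔU = nCvΔT = 1.61×25.2×(514−622) = -4380 J.
Q = ΔU + W = 4120 J.

4120 J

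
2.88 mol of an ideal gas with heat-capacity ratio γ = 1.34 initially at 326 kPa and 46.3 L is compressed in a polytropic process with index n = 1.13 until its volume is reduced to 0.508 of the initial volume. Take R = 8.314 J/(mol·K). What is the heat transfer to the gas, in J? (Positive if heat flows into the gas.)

T₁ = P₁V₁/(nR) = 326×46.3/(2.88×8.314) = 630 K.
Polytropic n=1.13: T₂ = T₁(V₁/V₂)^(n−1) = 630×(1.97)^0.13 = 688 K; P₂ = P₁(V₁/V₂)^n = 701 kPa.
W = (P₁V₁−P₂V₂)/(n−1) = (326×46.3−701×23.5)/0.13 = -10700 J.
ΔU = nCvΔT = 2.88×24.5×(688−630) = 4090 J.
Q = ΔU + W = -6600 J.

-6600 J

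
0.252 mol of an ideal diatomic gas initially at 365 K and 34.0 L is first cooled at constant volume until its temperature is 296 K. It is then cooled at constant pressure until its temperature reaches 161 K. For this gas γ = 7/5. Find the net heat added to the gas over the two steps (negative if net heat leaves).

P₁ = nRT₁/V₁ = 0.252×8.314×365/34.0 = 22.5 kPa.
Step 1 — Isochoric: V stays 34.0 L; P/T = const ⇒ T₂ = 296 K, P₂ = 18.2 kPa.
W = 0 (no volume change).
ΔU = nCvΔT = 0.252×20.8×(296−365) = -361 J.
Q = ΔU = -361 J.
State after step 1: P = 18.2 kPa, V = 34.0 L, T = 296 K.
Step 2 — Isobaric: P stays 18.2 kPa; V/T = const ⇒ T₂ = 161 K, V₂ = 18.5 L.
W = PΔV = 18.2×(18.5−34.0) kPa·L = -283 J.
ΔU = nCvΔT = 0.252×20.8×(161−296) = -707 J.
Q = ΔU + W = nCpΔT = -990 J.
Net over both steps: W = -283 J, Q = -1350 J, ΔU = -1070 J.

-1350 J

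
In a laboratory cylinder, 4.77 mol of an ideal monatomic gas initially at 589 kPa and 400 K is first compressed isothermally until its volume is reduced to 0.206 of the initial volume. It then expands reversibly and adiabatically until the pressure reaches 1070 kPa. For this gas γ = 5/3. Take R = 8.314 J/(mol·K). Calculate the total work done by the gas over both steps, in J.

V₁ = nRT₁/P₁ = 4.77×8.314×400/589 = 26.9 L.
Step 1 — Isothermal: T stays 400 K; PV = const ⇒ V₂ = 5.55 L, P₂ = 2860 kPa.
ΔU = 0 (ideal gas, T constant).
W = nRT ln(V₂/V₁) = 4.77×8.314×400×ln(0.206) = -25100 J.
Q = ΔU + W = -25100 J.
State after step 1: P = 2860 kPa, V = 5.55 L, T = 400 K.
Step 2 — Adiabatic: T₂/T₁ = (P₂/P₁)^((γ−1)/γ) ⇒ T₂ = 400×(0.374)^0.400 = 270 K; V₂ = 10.0 L.
ΔU = nCvΔT = 4.77×12.5×(270−400) = -7740 J.
Q = 0 for an adiabatic process, so W = −ΔU = 7740 J.
Net over both steps: W = -17300 J, Q = -25100 J, ΔU = -7740 J.

-17300 J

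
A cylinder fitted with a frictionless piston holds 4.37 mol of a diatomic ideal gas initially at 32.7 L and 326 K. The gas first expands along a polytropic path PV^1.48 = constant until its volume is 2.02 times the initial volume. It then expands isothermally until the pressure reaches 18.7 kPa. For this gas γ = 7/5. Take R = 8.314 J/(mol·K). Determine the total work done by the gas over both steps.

P₁ = nRT₁/V₁ = 4.37×8.314×326/32.7 = 362 kPa.
Step 1 — Polytropic n=1.48: T₂ = T₁(V₁/V₂)^(n−1) = 326×(0.495)^0.48 = 233 K; P₂ = P₁(V₁/V₂)^n = 128 kPa.
W = (P₁V₁−P₂V₂)/(n−1) = (362×32.7−128×66.1)/0.48 = 7070 J.
ΔU = nCvΔT = 4.37×20.8×(233−326) = -8480 J.
Q = ΔU + W = -1410 J.
State after step 1: P = 128 kPa, V = 66.1 L, T = 233 K.
Step 2 — Isothermal: T stays 233 K; PV = const ⇒ V₂ = 452 L, P₂ = 18.7 kPa.
ΔU = 0 (ideal gas, T constant).
W = nRT ln(V₂/V₁) = 4.37×8.314×233×ln(6.84) = 16300 J.
Q = ΔU + W = 16300 J.
Net over both steps: W = 23300 J, Q = 14800 J, ΔU = -8480 J.

23300 J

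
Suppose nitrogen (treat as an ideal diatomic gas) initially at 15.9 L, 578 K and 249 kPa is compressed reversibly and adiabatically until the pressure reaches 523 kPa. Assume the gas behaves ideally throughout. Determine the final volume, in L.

9.36 L

Adiabatic: T₂/T₁ = (P₂/P₁)^((γ−1)/γ) ⇒ T₂ = 578×(2.10)^0.286 = 715 K; V₂ = 9.36 L.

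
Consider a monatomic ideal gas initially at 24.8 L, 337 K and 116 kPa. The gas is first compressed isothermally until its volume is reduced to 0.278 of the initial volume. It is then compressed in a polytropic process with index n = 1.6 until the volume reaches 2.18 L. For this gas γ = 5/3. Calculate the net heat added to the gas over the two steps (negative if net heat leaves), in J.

n = P₁V₁/(RT₁) = 116×24.8/(8.314×337) = 1.03 mol.
Step 1 — Isothermal: T stays 337 K; PV = const ⇒ V₂ = 6.89 L, P₂ = 417 kPa.
ΔU = 0 (ideal gas, T constant).
W = nRT ln(V₂/V₁) = 1.03×8.314×337×ln(0.278) = -3680 J.
Q = ΔU + W = -3680 J.
State after step 1: P = 417 kPa, V = 6.89 L, T = 337 K.
Step 2 — Polytropic n=1.6: T₂ = T₁(V₁/V₂)^(n−1) = 337×(3.16)^0.60 = 672 K; P₂ = P₁(V₁/V₂)^n = 2630 kPa.
W = (P₁V₁−P₂V₂)/(n−1) = (417×6.89−2630×2.18)/0.60 = -4770 J.
ΔU = nCvΔT = 1.03×12.5×(672−337) = 4300 J.
Q = ΔU + W = -477 J.
Net over both steps: W = -8460 J, Q = -4160 J, ΔU = 4300 J.

-4160 J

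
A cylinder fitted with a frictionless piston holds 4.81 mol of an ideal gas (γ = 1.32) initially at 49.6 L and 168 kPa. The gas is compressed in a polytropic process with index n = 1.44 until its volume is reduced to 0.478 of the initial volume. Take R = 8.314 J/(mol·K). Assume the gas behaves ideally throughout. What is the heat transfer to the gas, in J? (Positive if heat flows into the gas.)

T₁ = P₁V₁/(nR) = 168×49.6/(4.81×8.314) = 208 K.
Polytropic n=1.44: T₂ = T₁(V₁/V₂)^(n−1) = 208×(2.09)^0.44 = 288 K; P₂ = P₁(V₁/V₂)^n = 486 kPa.
W = (P₁V₁−P₂V₂)/(n−1) = (168×49.6−486×23.7)/0.44 = -7270 J.
ΔU = nCvΔT = 4.81×26.0×(288−208) = 9990 J.
Q = ΔU + W = 2730 J.

2730 J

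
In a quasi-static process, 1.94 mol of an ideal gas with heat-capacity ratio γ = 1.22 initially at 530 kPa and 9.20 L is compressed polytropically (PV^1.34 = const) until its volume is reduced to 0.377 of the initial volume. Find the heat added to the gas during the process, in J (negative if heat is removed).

T₁ = P₁V₁/(nR) = 530×9.20/(1.94×8.314) = 302 K.
Polytropic n=1.34: T₂ = T₁(V₁/V₂)^(n−1) = 302×(2.65)^0.34 = 421 K; P₂ = P₁(V₁/V₂)^n = 1960 kPa.
W = (P₁V₁−P₂V₂)/(n−1) = (530×9.20−1960×3.47)/0.34 = -5640 J.
ΔU = nCvΔT = 1.94×37.8×(421−302) = 8720 J.
Q = ΔU + W = 3080 J.

3080 J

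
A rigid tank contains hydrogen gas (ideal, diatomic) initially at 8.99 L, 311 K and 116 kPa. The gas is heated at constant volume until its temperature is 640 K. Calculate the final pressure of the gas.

239 kPa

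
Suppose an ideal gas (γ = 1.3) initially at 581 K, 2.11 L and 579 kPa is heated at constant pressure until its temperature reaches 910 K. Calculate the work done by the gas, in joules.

692 J

n = P₁V₁/(RT₁) = 579×2.11/(8.314×581) = 0.253 mol.
Isobaric: P stays 579 kPa; V/T = const ⇒ T₂ = 910 K, V₂ = 3.30 L.
W = PΔV = 579×(3.30−2.11) kPa·L = 692 J.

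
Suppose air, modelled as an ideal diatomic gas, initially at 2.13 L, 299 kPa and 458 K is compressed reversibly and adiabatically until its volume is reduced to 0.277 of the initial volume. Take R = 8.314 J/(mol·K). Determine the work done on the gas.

n = P₁V₁/(RT₁) = 299×2.13/(8.314×458) = 0.167 mol.
Adiabatic: TV^(γ−1) = const ⇒ T₂ = 458×(3.61)^0.400 = 765 K; PV^γ = const ⇒ P₂ = 1800 kPa.
ΔU = nCvΔT = 0.167×20.8×(765−458) = 1070 J.
Q = 0 for an adiabatic process, so W = −ΔU = -1070 J.
Work done on the gas = −W_by = 1070 J.

1070 J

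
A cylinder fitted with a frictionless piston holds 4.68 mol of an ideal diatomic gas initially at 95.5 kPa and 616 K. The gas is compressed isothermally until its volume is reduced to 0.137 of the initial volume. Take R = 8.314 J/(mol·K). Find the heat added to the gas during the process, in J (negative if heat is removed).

V₁ = nRT₁/P₁ = 4.68×8.314×616/95.5 = 251 L.
Isothermal: T stays 616 K; PV = const ⇒ V₂ = 34.4 L, P₂ = 697 kPa.
ΔU = 0 (ideal gas, T constant).
W = nRT ln(V₂/V₁) = 4.68×8.314×616×ln(0.137) = -47600 J.
Q = ΔU + W = -47600 J.

-47600 J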